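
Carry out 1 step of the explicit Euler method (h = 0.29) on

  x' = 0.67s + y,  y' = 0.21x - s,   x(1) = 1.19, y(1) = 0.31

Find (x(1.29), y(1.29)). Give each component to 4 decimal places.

Euler on (x,y): x_{n+1} = x_n + h·x', y_{n+1} = y_n + h·y'.
1.000000: (1.190000, 0.310000); f=(0.980000, -0.750100) → (1.474200, 0.092471)
(x(1.29), y(1.29)) ≈ (1.4742, 0.0925)

1.4742, 0.0925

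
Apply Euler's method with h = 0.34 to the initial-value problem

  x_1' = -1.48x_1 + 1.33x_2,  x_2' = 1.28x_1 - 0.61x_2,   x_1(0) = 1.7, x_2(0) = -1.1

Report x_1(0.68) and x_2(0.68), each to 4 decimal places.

0.1128, 0.0464

Euler on (x_1,x_2): x_1_{n+1} = x_1_n + h·x_1', x_2_{n+1} = x_2_n + h·x_2'.
0.000000: (1.700000, -1.100000); f=(-3.979000, 2.847000) → (0.347140, -0.132020)
0.340000: (0.347140, -0.132020); f=(-0.689354, 0.524871) → (0.112760, 0.046436)
(x_1(0.68), x_2(0.68)) ≈ (0.1128, 0.0464)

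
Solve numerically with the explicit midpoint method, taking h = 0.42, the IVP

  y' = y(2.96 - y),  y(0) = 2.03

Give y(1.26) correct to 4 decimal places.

Midpoint: k1 = f(t_n, y_n); k2 = f(t_n + h/2, y_n + (h/2)·k1); y_{n+1} = y_n + h·k2.
t=0.000000, y=2.030000:
  k1 = f(0.000000, 2.030000) = 1.887900
  k2 = f(0.210000, 2.426459) = 1.294615
  y ← 2.030000 + 0.42·1.294615 = 2.573738
t=0.420000, y=2.573738:
  k1 = f(0.420000, 2.573738) = 0.994136
  k2 = f(0.630000, 2.782507) = 0.493875
  y ← 2.573738 + 0.42·0.493875 = 2.781166
t=0.840000, y=2.781166:
  k1 = f(0.840000, 2.781166) = 0.497367
  k2 = f(1.050000, 2.885613) = 0.214652
  y ← 2.781166 + 0.42·0.214652 = 2.871320
y(1.26) ≈ 2.8713

2.8713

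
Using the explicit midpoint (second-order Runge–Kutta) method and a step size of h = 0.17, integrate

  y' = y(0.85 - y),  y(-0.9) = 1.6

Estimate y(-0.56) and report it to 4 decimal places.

Midpoint: k1 = f(t_n, y_n); k2 = f(t_n + h/2, y_n + (h/2)·k1); y_{n+1} = y_n + h·k2.
t=-0.900000, y=1.600000:
  k1 = f(-0.900000, 1.600000) = -1.200000
  k2 = f(-0.815000, 1.498000) = -0.970704
  y ← 1.600000 + 0.17·(-0.970704) = 1.434980
t=-0.730000, y=1.434980:
  k1 = f(-0.730000, 1.434980) = -0.839435
  k2 = f(-0.645000, 1.363628) = -0.700398
  y ← 1.434980 + 0.17·(-0.700398) = 1.315913
y(-0.56) ≈ 1.3159

1.3159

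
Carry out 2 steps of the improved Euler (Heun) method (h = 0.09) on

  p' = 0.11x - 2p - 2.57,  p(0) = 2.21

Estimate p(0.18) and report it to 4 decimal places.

1.1604

Heun: k1 = f(x_n, p_n); k2 = f(x_n + h, p_n + h·k1); p_{n+1} = p_n + (h/2)·(k1 + k2).
x=0.000000, p=2.210000:
  k1 = f(0.000000, 2.210000) = -6.990000
  k2 = f(0.090000, 1.580900) = -5.721900
  p ← 2.210000 + (0.09/2)·(-6.990000 + (-5.721900)) = 1.637964
x=0.090000, p=1.637964:
  k1 = f(0.090000, 1.637964) = -5.836029
  k2 = f(0.180000, 1.112722) = -4.775644
  p ← 1.637964 + (0.09/2)·(-5.836029 + (-4.775644)) = 1.160439
p(0.18) ≈ 1.1604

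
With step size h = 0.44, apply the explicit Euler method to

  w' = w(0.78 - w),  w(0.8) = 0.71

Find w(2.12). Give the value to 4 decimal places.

Euler: w_{n+1} = w_n + h·f(x_n, w_n).
x=0.800000, w=0.710000: f=0.049700 → w ← 0.710000 + 0.44·0.049700 = 0.731868
x=1.240000, w=0.731868: f=0.035226 → w ← 0.731868 + 0.44·0.035226 = 0.747368
x=1.680000, w=0.747368: f=0.024388 → w ← 0.747368 + 0.44·0.024388 = 0.758098
w(2.12) ≈ 0.7581

0.7581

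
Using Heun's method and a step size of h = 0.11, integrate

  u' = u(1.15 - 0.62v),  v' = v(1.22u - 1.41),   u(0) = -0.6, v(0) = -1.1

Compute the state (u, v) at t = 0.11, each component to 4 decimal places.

-0.7267, -0.8645

Heun on (u,v): k1 = f(t_n, state_n); k2 = f(t_n + h, state_n + h·k1); state_{n+1} = state_n + (h/2)·(k1 + k2).
0.000000: (-0.600000, -1.100000)
  k1 = (-1.099200, 2.356200)
  predictor → (-0.720912, -0.840818)
  k2 = (-1.204865, 1.925063)
  → (-0.726724, -0.864531)
(u(0.11), v(0.11)) ≈ (-0.7267, -0.8645)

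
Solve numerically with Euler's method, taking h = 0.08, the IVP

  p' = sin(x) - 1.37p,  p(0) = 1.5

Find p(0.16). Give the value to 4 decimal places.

Euler: p_{n+1} = p_n + h·f(x_n, p_n).
x=0.000000, p=1.500000: f=-2.055000 → p ← 1.500000 + 0.08·(-2.055000) = 1.335600
x=0.080000, p=1.335600: f=-1.749857 → p ← 1.335600 + 0.08·(-1.749857) = 1.195611
p(0.16) ≈ 1.1956

1.1956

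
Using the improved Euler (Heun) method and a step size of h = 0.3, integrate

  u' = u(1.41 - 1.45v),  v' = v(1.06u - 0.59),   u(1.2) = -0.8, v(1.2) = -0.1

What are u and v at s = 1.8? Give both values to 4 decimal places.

Heun on (u,v): k1 = f(s_n, state_n); k2 = f(s_n + h, state_n + h·k1); state_{n+1} = state_n + (h/2)·(k1 + k2).
1.200000: (-0.800000, -0.100000)
  k1 = (-1.244000, 0.143800)
  predictor → (-1.173200, -0.056860)
  k2 = (-1.750939, 0.104258)
  → (-1.249241, -0.062791)
1.500000: (-1.249241, -0.062791)
  k1 = (-1.875170, 0.120195)
  predictor → (-1.811792, -0.026733)
  k2 = (-2.624856, 0.067113)
  → (-1.924245, -0.034695)
(u(1.8), v(1.8)) ≈ (-1.9242, -0.0347)

-1.9242, -0.0347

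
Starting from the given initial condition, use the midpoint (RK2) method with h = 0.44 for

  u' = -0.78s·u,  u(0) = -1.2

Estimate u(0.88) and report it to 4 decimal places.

-0.8771

Midpoint: k1 = f(s_n, u_n); k2 = f(s_n + h/2, u_n + (h/2)·k1); u_{n+1} = u_n + h·k2.
s=0.000000, u=-1.200000:
  k1 = f(0.000000, -1.200000) = 0.000000
  k2 = f(0.220000, -1.200000) = 0.205920
  u ← -1.200000 + 0.44·0.205920 = -1.109395
s=0.440000, u=-1.109395:
  k1 = f(0.440000, -1.109395) = 0.380744
  k2 = f(0.660000, -1.025631) = 0.527995
  u ← -1.109395 + 0.44·0.527995 = -0.877077
u(0.88) ≈ -0.8771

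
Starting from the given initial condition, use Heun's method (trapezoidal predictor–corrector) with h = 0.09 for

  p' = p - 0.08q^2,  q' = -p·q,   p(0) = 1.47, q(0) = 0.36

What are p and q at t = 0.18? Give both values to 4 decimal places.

Heun on (p,q): k1 = f(t_n, state_n); k2 = f(t_n + h, state_n + h·k1); state_{n+1} = state_n + (h/2)·(k1 + k2).
0.000000: (1.470000, 0.360000)
  k1 = (1.459632, -0.529200)
  predictor → (1.601367, 0.312372)
  k2 = (1.593561, -0.500222)
  → (1.607394, 0.313676)
0.090000: (1.607394, 0.313676)
  k1 = (1.599522, -0.504201)
  predictor → (1.751351, 0.268298)
  k2 = (1.745592, -0.469884)
  → (1.757924, 0.269842)
(p(0.18), q(0.18)) ≈ (1.7579, 0.2698)

1.7579, 0.2698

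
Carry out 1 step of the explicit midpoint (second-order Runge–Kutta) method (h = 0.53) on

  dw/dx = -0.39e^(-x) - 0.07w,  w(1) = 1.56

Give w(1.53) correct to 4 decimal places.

Midpoint: k1 = f(x_n, w_n); k2 = f(x_n + h/2, w_n + (h/2)·k1); w_{n+1} = w_n + h·k2.
x=1.000000, w=1.560000:
  k1 = f(1.000000, 1.560000) = -0.252673
  k2 = f(1.265000, 1.493042) = -0.214586
  w ← 1.560000 + 0.53·(-0.214586) = 1.446269
w(1.53) ≈ 1.4463

1.4463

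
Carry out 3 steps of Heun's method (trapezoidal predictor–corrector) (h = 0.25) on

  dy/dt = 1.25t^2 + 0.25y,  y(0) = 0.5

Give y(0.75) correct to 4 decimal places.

Heun: k1 = f(t_n, y_n); k2 = f(t_n + h, y_n + h·k1); y_{n+1} = y_n + (h/2)·(k1 + k2).
t=0.000000, y=0.500000:
  k1 = f(0.000000, 0.500000) = 0.125000
  k2 = f(0.250000, 0.531250) = 0.210938
  y ← 0.500000 + (0.25/2)·(0.125000 + 0.210938) = 0.541992
t=0.250000, y=0.541992:
  k1 = f(0.250000, 0.541992) = 0.213623
  k2 = f(0.500000, 0.595398) = 0.461349
  y ← 0.541992 + (0.25/2)·(0.213623 + 0.461349) = 0.626364
t=0.500000, y=0.626364:
  k1 = f(0.500000, 0.626364) = 0.469091
  k2 = f(0.750000, 0.743636) = 0.889034
  y ← 0.626364 + (0.25/2)·(0.469091 + 0.889034) = 0.796129
y(0.75) ≈ 0.7961

0.7961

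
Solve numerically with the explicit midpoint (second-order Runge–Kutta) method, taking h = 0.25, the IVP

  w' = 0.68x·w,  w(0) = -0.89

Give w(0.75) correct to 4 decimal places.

Midpoint: k1 = f(x_n, w_n); k2 = f(x_n + h/2, w_n + (h/2)·k1); w_{n+1} = w_n + h·k2.
x=0.000000, w=-0.890000:
  k1 = f(0.000000, -0.890000) = 0.000000
  k2 = f(0.125000, -0.890000) = -0.075650
  w ← -0.890000 + 0.25·(-0.075650) = -0.908913
x=0.250000, w=-0.908913:
  k1 = f(0.250000, -0.908913) = -0.154515
  k2 = f(0.375000, -0.928227) = -0.236698
  w ← -0.908913 + 0.25·(-0.236698) = -0.968087
x=0.500000, w=-0.968087:
  k1 = f(0.500000, -0.968087) = -0.329150
  k2 = f(0.625000, -1.009231) = -0.428923
  w ← -0.968087 + 0.25·(-0.428923) = -1.075318
w(0.75) ≈ -1.0753

-1.0753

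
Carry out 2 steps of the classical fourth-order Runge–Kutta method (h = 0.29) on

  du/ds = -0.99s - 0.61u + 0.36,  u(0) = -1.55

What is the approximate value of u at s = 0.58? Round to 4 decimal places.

-1.0608

RK4: k1 = f(s_n, u_n); k2 = f(s_n + h/2, u_n + (h/2)·k1); k3 = f(s_n + h/2, u_n + (h/2)·k2); k4 = f(s_n + h, u_n + h·k3); u_{n+1} = u_n + (h/6)·(k1 + 2k2 + 2k3 + k4).
s=0.000000, u=-1.550000:
  k1 = f(0.000000, -1.550000) = 1.305500
  k2 = f(0.145000, -1.360703) = 1.046479
  k3 = f(0.145000, -1.398261) = 1.069389
  k4 = f(0.290000, -1.239877) = 0.829225
  u ← -1.550000 + (0.29/6)·(k1 + 2k2 + 2k3 + k4) = -1.242288
s=0.290000, u=-1.242288:
  k1 = f(0.290000, -1.242288) = 0.830696
  k2 = f(0.435000, -1.121837) = 0.613671
  k3 = f(0.435000, -1.153306) = 0.632866
  k4 = f(0.580000, -1.058757) = 0.431641
  u ← -1.242288 + (0.29/6)·(k1 + 2k2 + 2k3 + k4) = -1.060776
u(0.58) ≈ -1.0608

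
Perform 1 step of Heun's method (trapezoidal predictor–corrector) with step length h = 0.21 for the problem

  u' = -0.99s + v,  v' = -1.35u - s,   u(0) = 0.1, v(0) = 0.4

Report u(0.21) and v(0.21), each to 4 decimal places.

0.1592, 0.3377

Heun on (u,v): k1 = f(s_n, state_n); k2 = f(s_n + h, state_n + h·k1); state_{n+1} = state_n + (h/2)·(k1 + k2).
0.000000: (0.100000, 0.400000)
  k1 = (0.400000, -0.135000)
  predictor → (0.184000, 0.371650)
  k2 = (0.163750, -0.458400)
  → (0.159194, 0.337693)
(u(0.21), v(0.21)) ≈ (0.1592, 0.3377)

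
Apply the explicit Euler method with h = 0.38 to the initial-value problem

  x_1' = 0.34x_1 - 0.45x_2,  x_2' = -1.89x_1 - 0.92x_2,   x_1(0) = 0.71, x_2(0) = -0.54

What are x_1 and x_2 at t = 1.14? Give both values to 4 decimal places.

1.5119, -1.6128

Euler on (x_1,x_2): x_1_{n+1} = x_1_n + h·x_1', x_2_{n+1} = x_2_n + h·x_2'.
0.000000: (0.710000, -0.540000); f=(0.484400, -0.845100) → (0.894072, -0.861138)
0.380000: (0.894072, -0.861138); f=(0.691497, -0.897549) → (1.156841, -1.202207)
0.760000: (1.156841, -1.202207); f=(0.934319, -1.080399) → (1.511882, -1.612758)
(x_1(1.14), x_2(1.14)) ≈ (1.5119, -1.6128)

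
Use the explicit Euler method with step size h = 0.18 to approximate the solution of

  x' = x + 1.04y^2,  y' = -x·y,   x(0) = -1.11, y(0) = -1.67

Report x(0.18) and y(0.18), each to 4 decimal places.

Euler on (x,y): x_{n+1} = x_n + h·x', y_{n+1} = y_n + h·y'.
0.000000: (-1.110000, -1.670000); f=(1.790456, -1.853700) → (-0.787718, -2.003666)
(x(0.18), y(0.18)) ≈ (-0.7877, -2.0037)

-0.7877, -2.0037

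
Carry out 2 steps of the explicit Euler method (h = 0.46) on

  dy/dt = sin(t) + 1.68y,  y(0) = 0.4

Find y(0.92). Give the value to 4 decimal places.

1.4613

Euler: y_{n+1} = y_n + h·f(t_n, y_n).
t=0.000000, y=0.400000: f=0.672000 → y ← 0.400000 + 0.46·0.672000 = 0.709120
t=0.460000, y=0.709120: f=1.635270 → y ← 0.709120 + 0.46·1.635270 = 1.461344
y(0.92) ≈ 1.4613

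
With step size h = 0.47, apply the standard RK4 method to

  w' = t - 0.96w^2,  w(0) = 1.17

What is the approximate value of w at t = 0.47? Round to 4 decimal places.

RK4: k1 = f(t_n, w_n); k2 = f(t_n + h/2, w_n + (h/2)·k1); k3 = f(t_n + h/2, w_n + (h/2)·k2); k4 = f(t_n + h, w_n + h·k3); w_{n+1} = w_n + (h/6)·(k1 + 2k2 + 2k3 + k4).
t=0.000000, w=1.170000:
  k1 = f(0.000000, 1.170000) = -1.314144
  k2 = f(0.235000, 0.861176) = -0.476959
  k3 = f(0.235000, 1.057915) = -0.839416
  k4 = f(0.470000, 0.775475) = -0.107306
  w ← 1.170000 + (0.47/6)·(k1 + 2k2 + 2k3 + k4) = 0.852421
w(0.47) ≈ 0.8524

0.8524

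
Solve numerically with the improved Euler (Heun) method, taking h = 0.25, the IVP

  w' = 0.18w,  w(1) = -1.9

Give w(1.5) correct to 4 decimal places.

-2.0789

Heun: k1 = f(x_n, w_n); k2 = f(x_n + h, w_n + h·k1); w_{n+1} = w_n + (h/2)·(k1 + k2).
x=1.000000, w=-1.900000:
  k1 = f(1.000000, -1.900000) = -0.342000
  k2 = f(1.250000, -1.985500) = -0.357390
  w ← -1.900000 + (0.25/2)·(-0.342000 + (-0.357390)) = -1.987424
x=1.250000, w=-1.987424:
  k1 = f(1.250000, -1.987424) = -0.357736
  k2 = f(1.500000, -2.076858) = -0.373834
  w ← -1.987424 + (0.25/2)·(-0.357736 + (-0.373834)) = -2.078870
w(1.5) ≈ -2.0789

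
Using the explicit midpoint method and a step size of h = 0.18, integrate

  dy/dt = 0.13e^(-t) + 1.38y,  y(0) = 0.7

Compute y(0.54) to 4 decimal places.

1.5481

Midpoint: k1 = f(t_n, y_n); k2 = f(t_n + h/2, y_n + (h/2)·k1); y_{n+1} = y_n + h·k2.
t=0.000000, y=0.700000:
  k1 = f(0.000000, 0.700000) = 1.096000
  k2 = f(0.090000, 0.798640) = 1.220934
  y ← 0.700000 + 0.18·1.220934 = 0.919768
t=0.180000, y=0.919768:
  k1 = f(0.180000, 0.919768) = 1.377865
  k2 = f(0.270000, 1.043776) = 1.539650
  y ← 0.919768 + 0.18·1.539650 = 1.196905
t=0.360000, y=1.196905:
  k1 = f(0.360000, 1.196905) = 1.742427
  k2 = f(0.450000, 1.353724) = 1.951030
  y ← 1.196905 + 0.18·1.951030 = 1.548091
y(0.54) ≈ 1.5481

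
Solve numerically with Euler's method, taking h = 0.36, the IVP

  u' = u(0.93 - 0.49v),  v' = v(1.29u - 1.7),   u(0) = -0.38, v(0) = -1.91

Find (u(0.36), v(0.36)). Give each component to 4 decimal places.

-0.6353, -0.4040

Euler on (u,v): u_{n+1} = u_n + h·u', v_{n+1} = v_n + h·v'.
0.000000: (-0.380000, -1.910000); f=(-0.709042, 4.183282) → (-0.635255, -0.404018)
(u(0.36), v(0.36)) ≈ (-0.6353, -0.4040)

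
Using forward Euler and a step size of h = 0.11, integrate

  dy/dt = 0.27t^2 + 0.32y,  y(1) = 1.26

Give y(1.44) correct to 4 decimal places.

Euler: y_{n+1} = y_n + h·f(t_n, y_n).
t=1.000000, y=1.260000: f=0.673200 → y ← 1.260000 + 0.11·0.673200 = 1.334052
t=1.110000, y=1.334052: f=0.759564 → y ← 1.334052 + 0.11·0.759564 = 1.417604
t=1.220000, y=1.417604: f=0.855501 → y ← 1.417604 + 0.11·0.855501 = 1.511709
t=1.330000, y=1.511709: f=0.961350 → y ← 1.511709 + 0.11·0.961350 = 1.617458
y(1.44) ≈ 1.6175

1.6175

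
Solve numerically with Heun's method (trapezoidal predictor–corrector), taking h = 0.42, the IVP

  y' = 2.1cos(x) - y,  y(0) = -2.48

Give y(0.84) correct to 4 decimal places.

-0.1394

Heun: k1 = f(x_n, y_n); k2 = f(x_n + h, y_n + h·k1); y_{n+1} = y_n + (h/2)·(k1 + k2).
x=0.000000, y=-2.480000:
  k1 = f(0.000000, -2.480000) = 4.580000
  k2 = f(0.420000, -0.556400) = 2.473887
  y ← -2.480000 + (0.42/2)·(4.580000 + 2.473887) = -0.998684
x=0.420000, y=-0.998684:
  k1 = f(0.420000, -0.998684) = 2.916171
  k2 = f(0.840000, 0.226108) = 1.175564
  y ← -0.998684 + (0.42/2)·(2.916171 + 1.175564) = -0.139420
y(0.84) ≈ -0.1394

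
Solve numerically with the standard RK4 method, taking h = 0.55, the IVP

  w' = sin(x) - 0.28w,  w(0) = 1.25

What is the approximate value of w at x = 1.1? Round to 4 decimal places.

1.4109

RK4: k1 = f(x_n, w_n); k2 = f(x_n + h/2, w_n + (h/2)·k1); k3 = f(x_n + h/2, w_n + (h/2)·k2); k4 = f(x_n + h, w_n + h·k3); w_{n+1} = w_n + (h/6)·(k1 + 2k2 + 2k3 + k4).
x=0.000000, w=1.250000:
  k1 = f(0.000000, 1.250000) = -0.350000
  k2 = f(0.275000, 1.153750) = -0.051503
  k3 = f(0.275000, 1.235837) = -0.074487
  k4 = f(0.550000, 1.209032) = 0.184158
  w ← 1.250000 + (0.55/6)·(k1 + 2k2 + 2k3 + k4) = 1.211700
x=0.550000, w=1.211700:
  k1 = f(0.550000, 1.211700) = 0.183411
  k2 = f(0.825000, 1.262138) = 0.381149
  k3 = f(0.825000, 1.316516) = 0.365923
  k4 = f(1.100000, 1.412957) = 0.495579
  w ← 1.211700 + (0.55/6)·(k1 + 2k2 + 2k3 + k4) = 1.410904
w(1.1) ≈ 1.4109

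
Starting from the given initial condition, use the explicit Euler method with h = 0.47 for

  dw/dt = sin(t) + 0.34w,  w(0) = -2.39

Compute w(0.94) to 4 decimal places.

Euler: w_{n+1} = w_n + h·f(t_n, w_n).
t=0.000000, w=-2.390000: f=-0.812600 → w ← -2.390000 + 0.47·(-0.812600) = -2.771922
t=0.470000, w=-2.771922: f=-0.489567 → w ← -2.771922 + 0.47·(-0.489567) = -3.002019
w(0.94) ≈ -3.0020

-3.0020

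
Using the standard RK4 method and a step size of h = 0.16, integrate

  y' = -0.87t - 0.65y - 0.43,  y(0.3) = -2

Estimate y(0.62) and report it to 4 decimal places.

RK4: k1 = f(t_n, y_n); k2 = f(t_n + h/2, y_n + (h/2)·k1); k3 = f(t_n + h/2, y_n + (h/2)·k2); k4 = f(t_n + h, y_n + h·k3); y_{n+1} = y_n + (h/6)·(k1 + 2k2 + 2k3 + k4).
t=0.300000, y=-2.000000:
  k1 = f(0.300000, -2.000000) = 0.609000
  k2 = f(0.380000, -1.951280) = 0.507732
  k3 = f(0.380000, -1.959381) = 0.512998
  k4 = f(0.460000, -1.917920) = 0.416448
  y ← -2.000000 + (0.16/6)·(k1 + 2k2 + 2k3 + k4) = -1.918216
t=0.460000, y=-1.918216:
  k1 = f(0.460000, -1.918216) = 0.416640
  k2 = f(0.540000, -1.884885) = 0.325375
  k3 = f(0.540000, -1.892186) = 0.330121
  k4 = f(0.620000, -1.865396) = 0.243108
  y ← -1.918216 + (0.16/6)·(k1 + 2k2 + 2k3 + k4) = -1.865663
y(0.62) ≈ -1.8657

-1.8657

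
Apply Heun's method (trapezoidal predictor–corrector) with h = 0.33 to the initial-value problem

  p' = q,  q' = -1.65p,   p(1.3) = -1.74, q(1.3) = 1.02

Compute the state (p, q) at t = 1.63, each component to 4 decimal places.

Heun on (p,q): k1 = f(t_n, state_n); k2 = f(t_n + h, state_n + h·k1); state_{n+1} = state_n + (h/2)·(k1 + k2).
1.300000: (-1.740000, 1.020000)
  k1 = (1.020000, 2.871000)
  predictor → (-1.403400, 1.967430)
  k2 = (1.967430, 2.315610)
  → (-1.247074, 1.875791)
(p(1.63), q(1.63)) ≈ (-1.2471, 1.8758)

-1.2471, 1.8758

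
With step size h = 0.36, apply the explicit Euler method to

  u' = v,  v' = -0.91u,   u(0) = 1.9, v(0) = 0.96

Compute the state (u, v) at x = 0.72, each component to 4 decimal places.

2.3671, -0.3981

Euler on (u,v): u_{n+1} = u_n + h·u', v_{n+1} = v_n + h·v'.
0.000000: (1.900000, 0.960000); f=(0.960000, -1.729000) → (2.245600, 0.337560)
0.360000: (2.245600, 0.337560); f=(0.337560, -2.043496) → (2.367122, -0.398099)
(u(0.72), v(0.72)) ≈ (2.3671, -0.3981)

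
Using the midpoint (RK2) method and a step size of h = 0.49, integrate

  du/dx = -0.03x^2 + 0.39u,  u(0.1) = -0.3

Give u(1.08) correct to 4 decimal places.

-0.4516

Midpoint: k1 = f(x_n, u_n); k2 = f(x_n + h/2, u_n + (h/2)·k1); u_{n+1} = u_n + h·k2.
x=0.100000, u=-0.300000:
  k1 = f(0.100000, -0.300000) = -0.117300
  k2 = f(0.345000, -0.328738) = -0.131779
  u ← -0.300000 + 0.49·(-0.131779) = -0.364572
x=0.590000, u=-0.364572:
  k1 = f(0.590000, -0.364572) = -0.152626
  k2 = f(0.835000, -0.401965) = -0.177683
  u ← -0.364572 + 0.49·(-0.177683) = -0.451636
u(1.08) ≈ -0.4516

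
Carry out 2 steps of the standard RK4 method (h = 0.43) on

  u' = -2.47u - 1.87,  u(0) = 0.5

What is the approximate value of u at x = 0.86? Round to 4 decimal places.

RK4: k1 = f(x_n, u_n); k2 = f(x_n + h/2, u_n + (h/2)·k1); k3 = f(x_n + h/2, u_n + (h/2)·k2); k4 = f(x_n + h, u_n + h·k3); u_{n+1} = u_n + (h/6)·(k1 + 2k2 + 2k3 + k4).
x=0.000000, u=0.500000:
  k1 = f(0.000000, 0.500000) = -3.105000
  k2 = f(0.215000, -0.167575) = -1.456090
  k3 = f(0.215000, 0.186941) = -2.331744
  k4 = f(0.430000, -0.502650) = -0.628455
  u ← 0.500000 + (0.43/6)·(k1 + 2k2 + 2k3 + k4) = -0.310487
x=0.430000, u=-0.310487:
  k1 = f(0.430000, -0.310487) = -1.103097
  k2 = f(0.645000, -0.547653) = -0.517297
  k3 = f(0.645000, -0.421706) = -0.828386
  k4 = f(0.860000, -0.666693) = -0.223268
  u ← -0.310487 + (0.43/6)·(k1 + 2k2 + 2k3 + k4) = -0.598425
u(0.86) ≈ -0.5984

-0.5984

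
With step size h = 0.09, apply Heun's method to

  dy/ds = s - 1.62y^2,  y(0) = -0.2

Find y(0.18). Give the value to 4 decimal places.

-0.1957

Heun: k1 = f(s_n, y_n); k2 = f(s_n + h, y_n + h·k1); y_{n+1} = y_n + (h/2)·(k1 + k2).
s=0.000000, y=-0.200000:
  k1 = f(0.000000, -0.200000) = -0.064800
  k2 = f(0.090000, -0.205832) = 0.021366
  y ← -0.200000 + (0.09/2)·(-0.064800 + 0.021366) = -0.201955
s=0.090000, y=-0.201955:
  k1 = f(0.090000, -0.201955) = 0.023927
  k2 = f(0.180000, -0.199801) = 0.115329
  y ← -0.201955 + (0.09/2)·(0.023927 + 0.115329) = -0.195688
y(0.18) ≈ -0.1957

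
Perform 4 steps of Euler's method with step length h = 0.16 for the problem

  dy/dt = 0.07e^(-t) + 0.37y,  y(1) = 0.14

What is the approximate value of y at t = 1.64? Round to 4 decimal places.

0.1908

Euler: y_{n+1} = y_n + h·f(t_n, y_n).
t=1.000000, y=0.140000: f=0.077552 → y ← 0.140000 + 0.16·0.077552 = 0.152408
t=1.160000, y=0.152408: f=0.078335 → y ← 0.152408 + 0.16·0.078335 = 0.164942
t=1.320000, y=0.164942: f=0.079728 → y ← 0.164942 + 0.16·0.079728 = 0.177698
t=1.480000, y=0.177698: f=0.081683 → y ← 0.177698 + 0.16·0.081683 = 0.190768
y(1.64) ≈ 0.1908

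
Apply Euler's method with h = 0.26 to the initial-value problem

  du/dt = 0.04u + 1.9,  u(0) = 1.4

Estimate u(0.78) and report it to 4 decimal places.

2.9416

Euler: u_{n+1} = u_n + h·f(t_n, u_n).
t=0.000000, u=1.400000: f=1.956000 → u ← 1.400000 + 0.26·1.956000 = 1.908560
t=0.260000, u=1.908560: f=1.976342 → u ← 1.908560 + 0.26·1.976342 = 2.422409
t=0.520000, u=2.422409: f=1.996896 → u ← 2.422409 + 0.26·1.996896 = 2.941602
u(0.78) ≈ 2.9416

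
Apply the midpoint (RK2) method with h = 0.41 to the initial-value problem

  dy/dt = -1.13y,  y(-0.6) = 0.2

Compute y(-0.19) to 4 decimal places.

Midpoint: k1 = f(t_n, y_n); k2 = f(t_n + h/2, y_n + (h/2)·k1); y_{n+1} = y_n + h·k2.
t=-0.600000, y=0.200000:
  k1 = f(-0.600000, 0.200000) = -0.226000
  k2 = f(-0.395000, 0.153670) = -0.173647
  y ← 0.200000 + 0.41·(-0.173647) = 0.128805
y(-0.19) ≈ 0.1288

0.1288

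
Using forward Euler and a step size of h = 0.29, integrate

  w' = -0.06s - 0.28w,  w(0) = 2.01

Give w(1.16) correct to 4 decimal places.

Euler: w_{n+1} = w_n + h·f(s_n, w_n).
s=0.000000, w=2.010000: f=-0.562800 → w ← 2.010000 + 0.29·(-0.562800) = 1.846788
s=0.290000, w=1.846788: f=-0.534501 → w ← 1.846788 + 0.29·(-0.534501) = 1.691783
s=0.580000, w=1.691783: f=-0.508499 → w ← 1.691783 + 0.29·(-0.508499) = 1.544318
s=0.870000, w=1.544318: f=-0.484609 → w ← 1.544318 + 0.29·(-0.484609) = 1.403781
w(1.16) ≈ 1.4038

1.4038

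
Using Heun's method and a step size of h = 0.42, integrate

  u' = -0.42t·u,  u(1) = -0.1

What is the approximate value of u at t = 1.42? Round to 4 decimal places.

-0.0809

Heun: k1 = f(t_n, u_n); k2 = f(t_n + h, u_n + h·k1); u_{n+1} = u_n + (h/2)·(k1 + k2).
t=1.000000, u=-0.100000:
  k1 = f(1.000000, -0.100000) = 0.042000
  k2 = f(1.420000, -0.082360) = 0.049120
  u ← -0.100000 + (0.42/2)·(0.042000 + 0.049120) = -0.080865
u(1.42) ≈ -0.0809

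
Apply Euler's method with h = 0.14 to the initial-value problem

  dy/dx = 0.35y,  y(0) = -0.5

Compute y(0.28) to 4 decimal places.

Euler: y_{n+1} = y_n + h·f(x_n, y_n).
x=0.000000, y=-0.500000: f=-0.175000 → y ← -0.500000 + 0.14·(-0.175000) = -0.524500
x=0.140000, y=-0.524500: f=-0.183575 → y ← -0.524500 + 0.14·(-0.183575) = -0.550200
y(0.28) ≈ -0.5502

-0.5502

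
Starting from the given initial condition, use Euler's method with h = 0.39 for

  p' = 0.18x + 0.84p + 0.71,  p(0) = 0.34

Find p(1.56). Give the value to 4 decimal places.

3.0398

Euler: p_{n+1} = p_n + h·f(x_n, p_n).
x=0.000000, p=0.340000: f=0.995600 → p ← 0.340000 + 0.39·0.995600 = 0.728284
x=0.390000, p=0.728284: f=1.391959 → p ← 0.728284 + 0.39·1.391959 = 1.271148
x=0.780000, p=1.271148: f=1.918164 → p ← 1.271148 + 0.39·1.918164 = 2.019232
x=1.170000, p=2.019232: f=2.616755 → p ← 2.019232 + 0.39·2.616755 = 3.039766
p(1.56) ≈ 3.0398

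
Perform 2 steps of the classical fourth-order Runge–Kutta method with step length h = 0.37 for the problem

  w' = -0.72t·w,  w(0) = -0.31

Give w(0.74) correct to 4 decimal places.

-0.2545

RK4: k1 = f(t_n, w_n); k2 = f(t_n + h/2, w_n + (h/2)·k1); k3 = f(t_n + h/2, w_n + (h/2)·k2); k4 = f(t_n + h, w_n + h·k3); w_{n+1} = w_n + (h/6)·(k1 + 2k2 + 2k3 + k4).
t=0.000000, w=-0.310000:
  k1 = f(0.000000, -0.310000) = 0.000000
  k2 = f(0.185000, -0.310000) = 0.041292
  k3 = f(0.185000, -0.302361) = 0.040274
  k4 = f(0.370000, -0.295098) = 0.078614
  w ← -0.310000 + (0.37/6)·(k1 + 2k2 + 2k3 + k4) = -0.295092
t=0.370000, w=-0.295092:
  k1 = f(0.370000, -0.295092) = 0.078613
  k2 = f(0.555000, -0.280549) = 0.112107
  k3 = f(0.555000, -0.274352) = 0.109631
  k4 = f(0.740000, -0.254529) = 0.135613
  w ← -0.295092 + (0.37/6)·(k1 + 2k2 + 2k3 + k4) = -0.254534
w(0.74) ≈ -0.2545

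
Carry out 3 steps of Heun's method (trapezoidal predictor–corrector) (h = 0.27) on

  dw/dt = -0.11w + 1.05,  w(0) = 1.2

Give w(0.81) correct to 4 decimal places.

1.9113

Heun: k1 = f(t_n, w_n); k2 = f(t_n + h, w_n + h·k1); w_{n+1} = w_n + (h/2)·(k1 + k2).
t=0.000000, w=1.200000:
  k1 = f(0.000000, 1.200000) = 0.918000
  k2 = f(0.270000, 1.447860) = 0.890735
  w ← 1.200000 + (0.27/2)·(0.918000 + 0.890735) = 1.444179
t=0.270000, w=1.444179:
  k1 = f(0.270000, 1.444179) = 0.891140
  k2 = f(0.540000, 1.684787) = 0.864673
  w ← 1.444179 + (0.27/2)·(0.891140 + 0.864673) = 1.681214
t=0.540000, w=1.681214:
  k1 = f(0.540000, 1.681214) = 0.865066
  k2 = f(0.810000, 1.914782) = 0.839374
  w ← 1.681214 + (0.27/2)·(0.865066 + 0.839374) = 1.911314
w(0.81) ≈ 1.9113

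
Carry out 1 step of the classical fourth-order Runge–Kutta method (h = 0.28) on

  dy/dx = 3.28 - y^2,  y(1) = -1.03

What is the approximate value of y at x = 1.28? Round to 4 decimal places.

RK4: k1 = f(x_n, y_n); k2 = f(x_n + h/2, y_n + (h/2)·k1); k3 = f(x_n + h/2, y_n + (h/2)·k2); k4 = f(x_n + h, y_n + h·k3); y_{n+1} = y_n + (h/6)·(k1 + 2k2 + 2k3 + k4).
x=1.000000, y=-1.030000:
  k1 = f(1.000000, -1.030000) = 2.219100
  k2 = f(1.140000, -0.719326) = 2.762570
  k3 = f(1.140000, -0.643240) = 2.866242
  k4 = f(1.280000, -0.227452) = 3.228265
  y ← -1.030000 + (0.28/6)·(k1 + 2k2 + 2k3 + k4) = -0.250434
y(1.28) ≈ -0.2504

-0.2504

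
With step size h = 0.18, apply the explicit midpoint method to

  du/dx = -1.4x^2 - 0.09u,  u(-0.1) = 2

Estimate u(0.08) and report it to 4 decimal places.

1.9679

Midpoint: k1 = f(x_n, u_n); k2 = f(x_n + h/2, u_n + (h/2)·k1); u_{n+1} = u_n + h·k2.
x=-0.100000, u=2.000000:
  k1 = f(-0.100000, 2.000000) = -0.194000
  k2 = f(-0.010000, 1.982540) = -0.178569
  u ← 2.000000 + 0.18·(-0.178569) = 1.967858
u(0.08) ≈ 1.9679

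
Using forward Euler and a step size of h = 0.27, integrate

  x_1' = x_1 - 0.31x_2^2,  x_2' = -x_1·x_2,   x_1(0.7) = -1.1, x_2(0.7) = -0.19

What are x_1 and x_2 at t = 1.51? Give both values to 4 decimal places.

Euler on (x_1,x_2): x_1_{n+1} = x_1_n + h·x_1', x_2_{n+1} = x_2_n + h·x_2'.
0.700000: (-1.100000, -0.190000); f=(-1.111191, -0.209000) → (-1.400022, -0.246430)
0.970000: (-1.400022, -0.246430); f=(-1.418847, -0.345007) → (-1.783110, -0.339582)
1.240000: (-1.783110, -0.339582); f=(-1.818858, -0.605512) → (-2.274202, -0.503070)
(x_1(1.51), x_2(1.51)) ≈ (-2.2742, -0.5031)

-2.2742, -0.5031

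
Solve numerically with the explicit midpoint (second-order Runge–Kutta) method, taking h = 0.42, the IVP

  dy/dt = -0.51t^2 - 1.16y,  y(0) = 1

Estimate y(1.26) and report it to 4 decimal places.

0.0008

Midpoint: k1 = f(t_n, y_n); k2 = f(t_n + h/2, y_n + (h/2)·k1); y_{n+1} = y_n + h·k2.
t=0.000000, y=1.000000:
  k1 = f(0.000000, 1.000000) = -1.160000
  k2 = f(0.210000, 0.756400) = -0.899915
  y ← 1.000000 + 0.42·(-0.899915) = 0.622036
t=0.420000, y=0.622036:
  k1 = f(0.420000, 0.622036) = -0.811525
  k2 = f(0.630000, 0.451615) = -0.726293
  y ← 0.622036 + 0.42·(-0.726293) = 0.316993
t=0.840000, y=0.316993:
  k1 = f(0.840000, 0.316993) = -0.727568
  k2 = f(1.050000, 0.164204) = -0.752751
  y ← 0.316993 + 0.42·(-0.752751) = 0.000837
y(1.26) ≈ 0.0008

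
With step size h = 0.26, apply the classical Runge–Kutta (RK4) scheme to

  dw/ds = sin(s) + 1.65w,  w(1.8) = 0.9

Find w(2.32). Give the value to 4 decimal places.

RK4: k1 = f(s_n, w_n); k2 = f(s_n + h/2, w_n + (h/2)·k1); k3 = f(s_n + h/2, w_n + (h/2)·k2); k4 = f(s_n + h, w_n + h·k3); w_{n+1} = w_n + (h/6)·(k1 + 2k2 + 2k3 + k4).
s=1.800000, w=0.900000:
  k1 = f(1.800000, 0.900000) = 2.458848
  k2 = f(1.930000, 1.219650) = 2.948600
  k3 = f(1.930000, 1.283318) = 3.053652
  k4 = f(2.060000, 1.693949) = 3.677724
  w ← 0.900000 + (0.26/6)·(k1 + 2k2 + 2k3 + k4) = 1.686113
s=2.060000, w=1.686113:
  k1 = f(2.060000, 1.686113) = 3.664794
  k2 = f(2.190000, 2.162536) = 4.382526
  k3 = f(2.190000, 2.255842) = 4.536480
  k4 = f(2.320000, 2.865598) = 5.460468
  w ← 1.686113 + (0.26/6)·(k1 + 2k2 + 2k3 + k4) = 2.854522
w(2.32) ≈ 2.8545

2.8545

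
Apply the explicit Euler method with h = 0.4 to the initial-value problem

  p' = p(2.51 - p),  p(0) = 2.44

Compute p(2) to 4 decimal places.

Euler: p_{n+1} = p_n + h·f(x_n, p_n).
x=0.000000, p=2.440000: f=0.170800 → p ← 2.440000 + 0.4·0.170800 = 2.508320
x=0.400000, p=2.508320: f=0.004214 → p ← 2.508320 + 0.4·0.004214 = 2.510006
x=0.800000, p=2.510006: f=-0.000014 → p ← 2.510006 + 0.4·(-0.000014) = 2.510000
x=1.200000, p=2.510000: f=0.000000 → p ← 2.510000 + 0.4·0.000000 = 2.510000
x=1.600000, p=2.510000: f=0.000000 → p ← 2.510000 + 0.4·0.000000 = 2.510000
p(2) ≈ 2.5100

2.5100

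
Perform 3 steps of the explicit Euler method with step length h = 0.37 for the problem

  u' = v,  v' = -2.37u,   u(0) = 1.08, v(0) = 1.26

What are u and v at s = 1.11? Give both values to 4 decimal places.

Euler on (u,v): u_{n+1} = u_n + h·u', v_{n+1} = v_n + h·v'.
0.000000: (1.080000, 1.260000); f=(1.260000, -2.559600) → (1.546200, 0.312948)
0.370000: (1.546200, 0.312948); f=(0.312948, -3.664494) → (1.661991, -1.042915)
0.740000: (1.661991, -1.042915); f=(-1.042915, -3.938918) → (1.276112, -2.500314)
(u(1.11), v(1.11)) ≈ (1.2761, -2.5003)

1.2761, -2.5003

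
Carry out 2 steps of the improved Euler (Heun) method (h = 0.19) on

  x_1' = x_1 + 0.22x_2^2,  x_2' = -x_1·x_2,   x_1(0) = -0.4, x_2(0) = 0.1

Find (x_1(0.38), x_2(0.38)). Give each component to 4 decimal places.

Heun on (x_1,x_2): k1 = f(x_n, state_n); k2 = f(x_n + h, state_n + h·k1); state_{n+1} = state_n + (h/2)·(k1 + k2).
0.000000: (-0.400000, 0.100000)
  k1 = (-0.397800, 0.040000)
  predictor → (-0.475582, 0.107600)
  k2 = (-0.473035, 0.051173)
  → (-0.482729, 0.108661)
0.190000: (-0.482729, 0.108661)
  k1 = (-0.480132, 0.052454)
  predictor → (-0.573954, 0.118628)
  k2 = (-0.570858, 0.068087)
  → (-0.582573, 0.120113)
(x_1(0.38), x_2(0.38)) ≈ (-0.5826, 0.1201)

-0.5826, 0.1201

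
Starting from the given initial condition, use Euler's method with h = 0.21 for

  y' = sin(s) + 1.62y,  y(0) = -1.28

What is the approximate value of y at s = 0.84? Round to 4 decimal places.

-3.8123

Euler: y_{n+1} = y_n + h·f(s_n, y_n).
s=0.000000, y=-1.280000: f=-2.073600 → y ← -1.280000 + 0.21·(-2.073600) = -1.715456
s=0.210000, y=-1.715456: f=-2.570579 → y ← -1.715456 + 0.21·(-2.570579) = -2.255278
s=0.420000, y=-2.255278: f=-3.245789 → y ← -2.255278 + 0.21·(-3.245789) = -2.936893
s=0.630000, y=-2.936893: f=-4.168622 → y ← -2.936893 + 0.21·(-4.168622) = -3.812304
y(0.84) ≈ -3.8123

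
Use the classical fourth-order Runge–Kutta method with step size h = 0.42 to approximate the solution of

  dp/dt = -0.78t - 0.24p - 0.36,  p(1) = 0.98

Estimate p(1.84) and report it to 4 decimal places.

-0.3238

RK4: k1 = f(t_n, p_n); k2 = f(t_n + h/2, p_n + (h/2)·k1); k3 = f(t_n + h/2, p_n + (h/2)·k2); k4 = f(t_n + h, p_n + h·k3); p_{n+1} = p_n + (h/6)·(k1 + 2k2 + 2k3 + k4).
t=1.000000, p=0.980000:
  k1 = f(1.000000, 0.980000) = -1.375200
  k2 = f(1.210000, 0.691208) = -1.469690
  k3 = f(1.210000, 0.671365) = -1.464928
  k4 = f(1.420000, 0.364730) = -1.555135
  p ← 0.980000 + (0.42/6)·(k1 + 2k2 + 2k3 + k4) = 0.364030
t=1.420000, p=0.364030:
  k1 = f(1.420000, 0.364030) = -1.554967
  k2 = f(1.630000, 0.037487) = -1.640397
  k3 = f(1.630000, 0.019547) = -1.636091
  k4 = f(1.840000, -0.323128) = -1.717649
  p ← 0.364030 + (0.42/6)·(k1 + 2k2 + 2k3 + k4) = -0.323761
p(1.84) ≈ -0.3238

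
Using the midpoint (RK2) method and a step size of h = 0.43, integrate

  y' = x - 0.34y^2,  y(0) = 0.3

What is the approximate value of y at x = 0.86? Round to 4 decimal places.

Midpoint: k1 = f(x_n, y_n); k2 = f(x_n + h/2, y_n + (h/2)·k1); y_{n+1} = y_n + h·k2.
x=0.000000, y=0.300000:
  k1 = f(0.000000, 0.300000) = -0.030600
  k2 = f(0.215000, 0.293421) = 0.185727
  y ← 0.300000 + 0.43·0.185727 = 0.379863
x=0.430000, y=0.379863:
  k1 = f(0.430000, 0.379863) = 0.380939
  k2 = f(0.645000, 0.461765) = 0.572503
  y ← 0.379863 + 0.43·0.572503 = 0.626039
y(0.86) ≈ 0.6260

0.6260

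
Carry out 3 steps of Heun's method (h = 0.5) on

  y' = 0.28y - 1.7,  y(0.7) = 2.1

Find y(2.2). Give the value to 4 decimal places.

Heun: k1 = f(t_n, y_n); k2 = f(t_n + h, y_n + h·k1); y_{n+1} = y_n + (h/2)·(k1 + k2).
t=0.700000, y=2.100000:
  k1 = f(0.700000, 2.100000) = -1.112000
  k2 = f(1.200000, 1.544000) = -1.267680
  y ← 2.100000 + (0.5/2)·(-1.112000 + (-1.267680)) = 1.505080
t=1.200000, y=1.505080:
  k1 = f(1.200000, 1.505080) = -1.278578
  k2 = f(1.700000, 0.865791) = -1.457578
  y ← 1.505080 + (0.5/2)·(-1.278578 + (-1.457578)) = 0.821041
t=1.700000, y=0.821041:
  k1 = f(1.700000, 0.821041) = -1.470109
  k2 = f(2.200000, 0.085987) = -1.675924
  y ← 0.821041 + (0.5/2)·(-1.470109 + (-1.675924)) = 0.034533
y(2.2) ≈ 0.0345

0.0345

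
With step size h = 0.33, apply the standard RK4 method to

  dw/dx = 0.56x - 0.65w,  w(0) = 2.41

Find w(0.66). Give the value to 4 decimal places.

RK4: k1 = f(x_n, w_n); k2 = f(x_n + h/2, w_n + (h/2)·k1); k3 = f(x_n + h/2, w_n + (h/2)·k2); k4 = f(x_n + h, w_n + h·k3); w_{n+1} = w_n + (h/6)·(k1 + 2k2 + 2k3 + k4).
x=0.000000, w=2.410000:
  k1 = f(0.000000, 2.410000) = -1.566500
  k2 = f(0.165000, 2.151528) = -1.306093
  k3 = f(0.165000, 2.194495) = -1.334022
  k4 = f(0.330000, 1.969773) = -1.095552
  w ← 2.410000 + (0.33/6)·(k1 + 2k2 + 2k3 + k4) = 1.973175
x=0.330000, w=1.973175:
  k1 = f(0.330000, 1.973175) = -1.097763
  k2 = f(0.495000, 1.792044) = -0.887628
  k3 = f(0.495000, 1.826716) = -0.910165
  k4 = f(0.660000, 1.672820) = -0.717733
  w ← 1.973175 + (0.33/6)·(k1 + 2k2 + 2k3 + k4) = 1.675565
w(0.66) ≈ 1.6756

1.6756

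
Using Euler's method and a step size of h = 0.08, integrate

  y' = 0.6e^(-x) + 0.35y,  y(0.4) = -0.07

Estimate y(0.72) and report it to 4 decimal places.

Euler: y_{n+1} = y_n + h·f(x_n, y_n).
x=0.400000, y=-0.070000: f=0.377692 → y ← -0.070000 + 0.08·0.377692 = -0.039785
x=0.480000, y=-0.039785: f=0.357345 → y ← -0.039785 + 0.08·0.357345 = -0.011197
x=0.560000, y=-0.011197: f=0.338806 → y ← -0.011197 + 0.08·0.338806 = 0.015908
x=0.640000, y=0.015908: f=0.321943 → y ← 0.015908 + 0.08·0.321943 = 0.041663
y(0.72) ≈ 0.0417

0.0417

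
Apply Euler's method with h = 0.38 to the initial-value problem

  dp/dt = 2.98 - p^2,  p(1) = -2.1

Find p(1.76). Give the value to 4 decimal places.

-4.1663

Euler: p_{n+1} = p_n + h·f(t_n, p_n).
t=1.000000, p=-2.100000: f=-1.430000 → p ← -2.100000 + 0.38·(-1.430000) = -2.643400
t=1.380000, p=-2.643400: f=-4.007564 → p ← -2.643400 + 0.38·(-4.007564) = -4.166274
p(1.76) ≈ -4.1663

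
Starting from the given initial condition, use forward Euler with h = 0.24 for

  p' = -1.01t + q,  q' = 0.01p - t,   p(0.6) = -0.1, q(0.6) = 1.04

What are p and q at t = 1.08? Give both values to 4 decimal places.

Euler on (p,q): p_{n+1} = p_n + h·p', q_{n+1} = q_n + h·q'.
0.600000: (-0.100000, 1.040000); f=(0.434000, -0.601000) → (0.004160, 0.895760)
0.840000: (0.004160, 0.895760); f=(0.047360, -0.839958) → (0.015526, 0.694170)
(p(1.08), q(1.08)) ≈ (0.0155, 0.6942)

0.0155, 0.6942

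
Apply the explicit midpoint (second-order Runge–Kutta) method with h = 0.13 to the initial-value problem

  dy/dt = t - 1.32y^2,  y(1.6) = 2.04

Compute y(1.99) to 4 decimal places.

1.4122

Midpoint: k1 = f(t_n, y_n); k2 = f(t_n + h/2, y_n + (h/2)·k1); y_{n+1} = y_n + h·k2.
t=1.600000, y=2.040000:
  k1 = f(1.600000, 2.040000) = -3.893312
  k2 = f(1.665000, 1.786935) = -2.549939
  y ← 2.040000 + 0.13·(-2.549939) = 1.708508
t=1.730000, y=1.708508:
  k1 = f(1.730000, 1.708508) = -2.123079
  k2 = f(1.795000, 1.570508) = -1.460773
  y ← 1.708508 + 0.13·(-1.460773) = 1.518607
t=1.860000, y=1.518607:
  k1 = f(1.860000, 1.518607) = -1.184142
  k2 = f(1.925000, 1.441638) = -0.818383
  y ← 1.518607 + 0.13·(-0.818383) = 1.412218
y(1.99) ≈ 1.4122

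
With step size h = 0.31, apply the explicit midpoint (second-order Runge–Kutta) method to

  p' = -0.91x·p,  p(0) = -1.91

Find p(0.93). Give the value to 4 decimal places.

Midpoint: k1 = f(x_n, p_n); k2 = f(x_n + h/2, p_n + (h/2)·k1); p_{n+1} = p_n + h·k2.
x=0.000000, p=-1.910000:
  k1 = f(0.000000, -1.910000) = 0.000000
  k2 = f(0.155000, -1.910000) = 0.269406
  p ← -1.910000 + 0.31·0.269406 = -1.826484
x=0.310000, p=-1.826484:
  k1 = f(0.310000, -1.826484) = 0.515251
  k2 = f(0.465000, -1.746620) = 0.739082
  p ← -1.826484 + 0.31·0.739082 = -1.597369
x=0.620000, p=-1.597369:
  k1 = f(0.620000, -1.597369) = 0.901235
  k2 = f(0.775000, -1.457677) = 1.028027
  p ← -1.597369 + 0.31·1.028027 = -1.278680
p(0.93) ≈ -1.2787

-1.2787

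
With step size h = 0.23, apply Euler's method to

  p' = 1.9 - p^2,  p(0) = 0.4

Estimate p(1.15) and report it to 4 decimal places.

Euler: p_{n+1} = p_n + h·f(x_n, p_n).
x=0.000000, p=0.400000: f=1.740000 → p ← 0.400000 + 0.23·1.740000 = 0.800200
x=0.230000, p=0.800200: f=1.259680 → p ← 0.800200 + 0.23·1.259680 = 1.089926
x=0.460000, p=1.089926: f=0.712060 → p ← 1.089926 + 0.23·0.712060 = 1.253700
x=0.690000, p=1.253700: f=0.328236 → p ← 1.253700 + 0.23·0.328236 = 1.329194
x=0.920000, p=1.329194: f=0.133242 → p ← 1.329194 + 0.23·0.133242 = 1.359840
p(1.15) ≈ 1.3598

1.3598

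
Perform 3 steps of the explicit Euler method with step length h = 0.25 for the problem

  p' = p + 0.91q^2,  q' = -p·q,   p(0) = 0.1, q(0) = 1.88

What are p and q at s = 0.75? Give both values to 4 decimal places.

2.8577, 0.7298

Euler on (p,q): p_{n+1} = p_n + h·p', q_{n+1} = q_n + h·q'.
0.000000: (0.100000, 1.880000); f=(3.316304, -0.188000) → (0.929076, 1.833000)
0.250000: (0.929076, 1.833000); f=(3.986575, -1.702996) → (1.925720, 1.407251)
0.500000: (1.925720, 1.407251); f=(3.727843, -2.709971) → (2.857680, 0.729758)
(p(0.75), q(0.75)) ≈ (2.8577, 0.7298)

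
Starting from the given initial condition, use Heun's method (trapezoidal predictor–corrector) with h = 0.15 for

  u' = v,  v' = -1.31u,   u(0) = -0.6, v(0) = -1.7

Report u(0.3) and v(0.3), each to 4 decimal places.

-1.0672, -1.3678

Heun on (u,v): k1 = f(x_n, state_n); k2 = f(x_n + h, state_n + h·k1); state_{n+1} = state_n + (h/2)·(k1 + k2).
0.000000: (-0.600000, -1.700000)
  k1 = (-1.700000, 0.786000)
  predictor → (-0.855000, -1.582100)
  k2 = (-1.582100, 1.120050)
  → (-0.846157, -1.557046)
0.150000: (-0.846157, -1.557046)
  k1 = (-1.557046, 1.108466)
  predictor → (-1.079714, -1.390776)
  k2 = (-1.390776, 1.414426)
  → (-1.067244, -1.367829)
(u(0.3), v(0.3)) ≈ (-1.0672, -1.3678)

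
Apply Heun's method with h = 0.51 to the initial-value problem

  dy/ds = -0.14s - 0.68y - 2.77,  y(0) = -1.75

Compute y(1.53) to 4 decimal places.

Heun: k1 = f(s_n, y_n); k2 = f(s_n + h, y_n + h·k1); y_{n+1} = y_n + (h/2)·(k1 + k2).
s=0.000000, y=-1.750000:
  k1 = f(0.000000, -1.750000) = -1.580000
  k2 = f(0.510000, -2.555800) = -1.103456
  y ← -1.750000 + (0.51/2)·(-1.580000 + (-1.103456)) = -2.434281
s=0.510000, y=-2.434281:
  k1 = f(0.510000, -2.434281) = -1.186089
  k2 = f(1.020000, -3.039187) = -0.846153
  y ← -2.434281 + (0.51/2)·(-1.186089 + (-0.846153)) = -2.952503
s=1.020000, y=-2.952503:
  k1 = f(1.020000, -2.952503) = -0.905098
  k2 = f(1.530000, -3.414103) = -0.662610
  y ← -2.952503 + (0.51/2)·(-0.905098 + (-0.662610)) = -3.352268
y(1.53) ≈ -3.3523

-3.3523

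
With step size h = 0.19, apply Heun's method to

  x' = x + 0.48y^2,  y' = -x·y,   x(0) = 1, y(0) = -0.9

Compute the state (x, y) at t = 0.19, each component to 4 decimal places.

1.2762, -0.7270

Heun on (x,y): k1 = f(t_n, state_n); k2 = f(t_n + h, state_n + h·k1); state_{n+1} = state_n + (h/2)·(k1 + k2).
0.000000: (1.000000, -0.900000)
  k1 = (1.388800, 0.900000)
  predictor → (1.263872, -0.729000)
  k2 = (1.518964, 0.921363)
  → (1.276238, -0.726971)
(x(0.19), y(0.19)) ≈ (1.2762, -0.7270)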